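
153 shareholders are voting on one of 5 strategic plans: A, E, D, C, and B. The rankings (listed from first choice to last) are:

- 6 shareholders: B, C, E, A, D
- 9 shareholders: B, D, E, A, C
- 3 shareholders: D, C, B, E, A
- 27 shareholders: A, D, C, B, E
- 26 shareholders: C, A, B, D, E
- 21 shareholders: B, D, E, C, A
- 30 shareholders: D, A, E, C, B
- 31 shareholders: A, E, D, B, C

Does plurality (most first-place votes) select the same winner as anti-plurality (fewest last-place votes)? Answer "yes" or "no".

no

Plurality — first-place votes: A 58, E 0, D 33, C 26, B 36. Winner: A.
Anti-plurality — last-place votes: A 24, E 53, D 6, C 40, B 30. Winner: D.
The two methods disagree.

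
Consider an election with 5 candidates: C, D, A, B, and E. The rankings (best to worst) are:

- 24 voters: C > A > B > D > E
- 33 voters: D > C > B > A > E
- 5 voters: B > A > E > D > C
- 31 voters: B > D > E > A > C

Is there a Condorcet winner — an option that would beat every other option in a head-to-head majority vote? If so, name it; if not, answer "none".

Checking pairwise contests:
D beats C 69–24.
B beats D 60–33.
C beats A 57–36.
C beats B 57–36.
C beats E 57–36.
Every option loses at least one head-to-head, so there is no Condorcet winner.

none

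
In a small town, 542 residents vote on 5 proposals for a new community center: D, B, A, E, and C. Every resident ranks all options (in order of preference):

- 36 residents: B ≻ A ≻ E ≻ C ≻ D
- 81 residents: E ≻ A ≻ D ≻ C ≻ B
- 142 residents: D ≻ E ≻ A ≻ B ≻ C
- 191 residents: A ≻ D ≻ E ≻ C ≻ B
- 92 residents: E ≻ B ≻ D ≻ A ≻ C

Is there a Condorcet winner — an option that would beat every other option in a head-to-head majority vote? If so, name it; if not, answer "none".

none

Checking pairwise contests:
A beats D 308–234.
D beats B 414–128.
E beats A 315–227.
D beats E 333–209.
D beats C 506–36.
Every option loses at least one head-to-head, so there is no Condorcet winner.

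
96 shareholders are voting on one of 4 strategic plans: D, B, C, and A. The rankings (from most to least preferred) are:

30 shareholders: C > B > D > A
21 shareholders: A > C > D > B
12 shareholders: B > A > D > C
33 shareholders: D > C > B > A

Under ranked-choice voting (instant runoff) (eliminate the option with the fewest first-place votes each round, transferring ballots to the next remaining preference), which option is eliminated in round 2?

Round 1: D 33, B 12, C 30, A 21. Eliminate B.
Round 2: D 33, C 30, A 33. Eliminate C.

C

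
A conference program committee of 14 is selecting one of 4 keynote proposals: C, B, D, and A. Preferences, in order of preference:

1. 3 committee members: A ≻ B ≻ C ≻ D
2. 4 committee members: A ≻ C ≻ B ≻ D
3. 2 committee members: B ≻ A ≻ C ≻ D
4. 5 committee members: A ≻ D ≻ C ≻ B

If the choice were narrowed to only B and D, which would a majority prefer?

B

Voters preferring B to D: 9; preferring D to B: 5.
B wins the head-to-head.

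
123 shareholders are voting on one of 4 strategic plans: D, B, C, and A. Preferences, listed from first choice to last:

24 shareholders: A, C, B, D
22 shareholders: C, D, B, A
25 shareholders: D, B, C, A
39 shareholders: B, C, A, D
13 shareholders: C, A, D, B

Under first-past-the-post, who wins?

First-place votes: D 25, B 39, C 35, A 24.
B has the most first-place votes.

B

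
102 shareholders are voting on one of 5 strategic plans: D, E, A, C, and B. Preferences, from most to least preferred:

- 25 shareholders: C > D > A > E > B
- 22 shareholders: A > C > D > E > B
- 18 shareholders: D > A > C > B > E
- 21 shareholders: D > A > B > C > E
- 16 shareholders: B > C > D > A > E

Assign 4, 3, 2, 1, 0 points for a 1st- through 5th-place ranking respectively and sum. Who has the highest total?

D: 25·3 + 22·2 + 18·4 + 21·4 + 16·2 = 307
E: 25·1 + 22·1 + 18·0 + 21·0 + 16·0 = 47
A: 25·2 + 22·4 + 18·3 + 21·3 + 16·1 = 271
C: 25·4 + 22·3 + 18·2 + 21·1 + 16·3 = 271
B: 25·0 + 22·0 + 18·1 + 21·2 + 16·4 = 124
D has the highest Borda score (307).

D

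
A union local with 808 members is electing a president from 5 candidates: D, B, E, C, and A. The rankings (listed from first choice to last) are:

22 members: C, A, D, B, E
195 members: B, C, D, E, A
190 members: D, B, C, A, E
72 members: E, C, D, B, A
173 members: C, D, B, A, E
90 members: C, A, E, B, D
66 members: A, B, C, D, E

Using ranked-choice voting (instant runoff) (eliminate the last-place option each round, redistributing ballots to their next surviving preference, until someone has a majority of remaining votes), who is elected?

B

Round 1: D 190, B 195, E 72, C 285, A 66. Eliminate A.
Round 2: D 190, B 261, E 72, C 285. Eliminate E.
Round 3: D 190, B 261, C 357. Eliminate D.
Round 4: B 451, C 357. B has a majority.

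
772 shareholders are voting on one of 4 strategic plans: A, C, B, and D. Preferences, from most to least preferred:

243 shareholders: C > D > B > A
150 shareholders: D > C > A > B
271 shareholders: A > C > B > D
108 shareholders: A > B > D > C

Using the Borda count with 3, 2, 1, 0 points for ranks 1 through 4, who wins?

C

A: 243·0 + 150·1 + 271·3 + 108·3 = 1287
C: 243·3 + 150·2 + 271·2 + 108·0 = 1571
B: 243·1 + 150·0 + 271·1 + 108·2 = 730
D: 243·2 + 150·3 + 271·0 + 108·1 = 1044
C has the highest Borda score (1571).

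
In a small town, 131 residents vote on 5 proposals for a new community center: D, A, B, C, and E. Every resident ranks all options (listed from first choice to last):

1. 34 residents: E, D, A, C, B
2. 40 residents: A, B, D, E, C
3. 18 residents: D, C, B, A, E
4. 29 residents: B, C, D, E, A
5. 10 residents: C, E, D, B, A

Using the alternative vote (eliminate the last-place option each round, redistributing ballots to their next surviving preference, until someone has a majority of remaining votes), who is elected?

Round 1: D 18, A 40, B 29, C 10, E 34. Eliminate C.
Round 2: D 18, A 40, B 29, E 44. Eliminate D.
Round 3: A 40, B 47, E 44. Eliminate A.
Round 4: B 87, E 44. B has a majority.

B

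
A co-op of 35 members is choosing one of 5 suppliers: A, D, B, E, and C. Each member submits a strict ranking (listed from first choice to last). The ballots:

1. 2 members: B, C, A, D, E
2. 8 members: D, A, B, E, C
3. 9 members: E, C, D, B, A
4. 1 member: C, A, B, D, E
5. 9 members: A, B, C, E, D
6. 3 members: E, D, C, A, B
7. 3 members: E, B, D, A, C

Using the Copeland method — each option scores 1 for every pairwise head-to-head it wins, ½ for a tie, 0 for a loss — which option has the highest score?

A: beats B, E, and C; loses to D → score 3.
D: beats A and B; loses to E and C → score 2.
B: beats E and C; loses to A and D → score 2.
E: beats D and C; loses to A and B → score 2.
C: beats D; loses to A, B, and E → score 1.
A has the best pairwise record.

A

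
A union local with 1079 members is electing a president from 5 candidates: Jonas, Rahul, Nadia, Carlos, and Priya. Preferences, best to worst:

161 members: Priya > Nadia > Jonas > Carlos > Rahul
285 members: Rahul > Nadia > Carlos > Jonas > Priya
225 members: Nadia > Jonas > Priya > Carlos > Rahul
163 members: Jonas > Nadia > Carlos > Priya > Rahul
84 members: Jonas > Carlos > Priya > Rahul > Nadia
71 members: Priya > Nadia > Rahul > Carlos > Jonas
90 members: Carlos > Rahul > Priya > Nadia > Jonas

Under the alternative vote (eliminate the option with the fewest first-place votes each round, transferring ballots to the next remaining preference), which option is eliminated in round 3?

Round 1: Jonas 247, Rahul 285, Nadia 225, Carlos 90, Priya 232. Eliminate Carlos.
Round 2: Jonas 247, Rahul 375, Nadia 225, Priya 232. Eliminate Nadia.
Round 3: Jonas 472, Rahul 375, Priya 232. Eliminate Priya.

Priya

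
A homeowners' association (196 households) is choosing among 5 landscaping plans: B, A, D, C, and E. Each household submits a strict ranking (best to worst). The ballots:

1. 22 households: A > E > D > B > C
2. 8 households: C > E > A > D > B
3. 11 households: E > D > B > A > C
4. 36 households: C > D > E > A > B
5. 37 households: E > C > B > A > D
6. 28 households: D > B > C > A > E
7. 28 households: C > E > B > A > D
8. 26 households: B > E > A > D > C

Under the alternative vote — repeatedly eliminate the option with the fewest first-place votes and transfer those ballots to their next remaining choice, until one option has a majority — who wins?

C

Round 1: B 26, A 22, D 28, C 72, E 48. Eliminate A.
Round 2: B 26, D 28, C 72, E 70. Eliminate B.
Round 3: D 28, C 72, E 96. Eliminate D.
Round 4: C 100, E 96. C has a majority.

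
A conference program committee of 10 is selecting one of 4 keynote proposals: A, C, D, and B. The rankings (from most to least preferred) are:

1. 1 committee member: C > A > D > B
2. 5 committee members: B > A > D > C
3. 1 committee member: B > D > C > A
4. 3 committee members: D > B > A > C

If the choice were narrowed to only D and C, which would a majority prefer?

D

Voters preferring D to C: 9; preferring C to D: 1.
D wins the head-to-head.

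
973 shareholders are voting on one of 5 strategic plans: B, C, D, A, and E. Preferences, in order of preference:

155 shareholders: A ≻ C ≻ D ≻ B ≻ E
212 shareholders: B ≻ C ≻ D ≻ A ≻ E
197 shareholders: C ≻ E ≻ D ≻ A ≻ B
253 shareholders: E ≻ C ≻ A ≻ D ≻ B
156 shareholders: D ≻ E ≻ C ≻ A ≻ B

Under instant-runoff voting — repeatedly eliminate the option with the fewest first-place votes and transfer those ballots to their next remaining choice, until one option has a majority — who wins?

Round 1: B 212, C 197, D 156, A 155, E 253. Eliminate A.
Round 2: B 212, C 352, D 156, E 253. Eliminate D.
Round 3: B 212, C 352, E 409. Eliminate B.
Round 4: C 564, E 409. C has a majority.

C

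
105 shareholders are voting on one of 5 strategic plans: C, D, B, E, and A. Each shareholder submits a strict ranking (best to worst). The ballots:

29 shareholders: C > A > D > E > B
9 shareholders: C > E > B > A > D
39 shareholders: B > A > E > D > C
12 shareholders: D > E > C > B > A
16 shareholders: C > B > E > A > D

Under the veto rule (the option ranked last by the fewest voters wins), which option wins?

E

Last-place votes: C 39, D 25, B 29, E 0, A 12.
E is ranked last by the fewest voters, so E wins.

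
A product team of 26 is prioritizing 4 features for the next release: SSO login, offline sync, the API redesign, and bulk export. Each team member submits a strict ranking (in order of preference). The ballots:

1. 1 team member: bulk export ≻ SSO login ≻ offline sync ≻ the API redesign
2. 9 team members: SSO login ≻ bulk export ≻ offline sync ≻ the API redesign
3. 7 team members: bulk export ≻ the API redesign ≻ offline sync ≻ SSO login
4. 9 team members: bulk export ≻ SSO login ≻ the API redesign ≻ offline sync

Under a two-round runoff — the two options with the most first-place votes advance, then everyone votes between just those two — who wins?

Round 1 first-place votes: SSO login 9, offline sync 0, the API redesign 0, bulk export 17.
bulk export and SSO login advance.
Runoff: bulk export is preferred to SSO login by 17 voters; SSO login by 9.
bulk export wins the runoff.

bulk export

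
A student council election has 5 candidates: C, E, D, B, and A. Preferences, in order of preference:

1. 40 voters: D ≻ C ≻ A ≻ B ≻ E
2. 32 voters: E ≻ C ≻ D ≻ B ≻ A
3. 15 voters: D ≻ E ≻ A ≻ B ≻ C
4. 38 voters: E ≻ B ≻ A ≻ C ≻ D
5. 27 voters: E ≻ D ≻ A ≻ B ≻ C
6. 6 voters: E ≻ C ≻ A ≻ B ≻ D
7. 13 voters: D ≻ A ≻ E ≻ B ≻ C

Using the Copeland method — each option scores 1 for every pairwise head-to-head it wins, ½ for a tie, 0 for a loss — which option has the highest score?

E

C: loses to E, D, B, and A → score 0.
E: beats C, D, B, and A → score 4.
D: beats C, B, and A; loses to E → score 3.
B: beats C; loses to E, D, and A → score 1.
A: beats C and B; loses to E and D → score 2.
E has the best pairwise record.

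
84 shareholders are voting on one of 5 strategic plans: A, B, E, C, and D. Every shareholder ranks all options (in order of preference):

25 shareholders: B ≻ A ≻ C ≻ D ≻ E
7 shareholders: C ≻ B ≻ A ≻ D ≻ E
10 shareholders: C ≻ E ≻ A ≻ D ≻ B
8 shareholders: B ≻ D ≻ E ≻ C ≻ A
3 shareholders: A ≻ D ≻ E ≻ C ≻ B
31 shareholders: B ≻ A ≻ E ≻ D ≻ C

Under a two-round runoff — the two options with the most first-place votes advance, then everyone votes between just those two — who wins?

Round 1 first-place votes: A 3, B 64, E 0, C 17, D 0.
B and C advance.
Runoff: B is preferred to C by 64 voters; C by 20.
B wins the runoff.

B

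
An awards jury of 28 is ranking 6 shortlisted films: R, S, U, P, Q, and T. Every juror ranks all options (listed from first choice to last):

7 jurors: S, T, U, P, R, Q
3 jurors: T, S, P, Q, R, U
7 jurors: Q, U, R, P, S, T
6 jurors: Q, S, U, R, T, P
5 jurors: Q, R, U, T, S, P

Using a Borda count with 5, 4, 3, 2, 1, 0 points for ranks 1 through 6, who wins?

R: 7·1 + 3·1 + 7·3 + 6·2 + 5·4 = 63
S: 7·5 + 3·4 + 7·1 + 6·4 + 5·1 = 83
U: 7·3 + 3·0 + 7·4 + 6·3 + 5·3 = 82
P: 7·2 + 3·3 + 7·2 + 6·0 + 5·0 = 37
Q: 7·0 + 3·2 + 7·5 + 6·5 + 5·5 = 96
T: 7·4 + 3·5 + 7·0 + 6·1 + 5·2 = 59
Q has the highest Borda score (96).

Q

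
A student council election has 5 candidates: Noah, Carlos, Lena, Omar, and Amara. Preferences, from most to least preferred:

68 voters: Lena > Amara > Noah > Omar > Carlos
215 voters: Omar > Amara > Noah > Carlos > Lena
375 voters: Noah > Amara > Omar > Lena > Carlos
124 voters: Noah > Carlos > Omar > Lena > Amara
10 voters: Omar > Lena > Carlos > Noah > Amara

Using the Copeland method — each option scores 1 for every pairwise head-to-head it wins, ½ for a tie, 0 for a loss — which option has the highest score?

Noah: beats Carlos, Lena, Omar, and Amara → score 4.
Carlos: loses to Noah, Lena, Omar, and Amara → score 0.
Lena: beats Carlos; loses to Noah, Omar, and Amara → score 1.
Omar: beats Carlos and Lena; loses to Noah and Amara → score 2.
Amara: beats Carlos, Lena, and Omar; loses to Noah → score 3.
Noah has the best pairwise record.

Noah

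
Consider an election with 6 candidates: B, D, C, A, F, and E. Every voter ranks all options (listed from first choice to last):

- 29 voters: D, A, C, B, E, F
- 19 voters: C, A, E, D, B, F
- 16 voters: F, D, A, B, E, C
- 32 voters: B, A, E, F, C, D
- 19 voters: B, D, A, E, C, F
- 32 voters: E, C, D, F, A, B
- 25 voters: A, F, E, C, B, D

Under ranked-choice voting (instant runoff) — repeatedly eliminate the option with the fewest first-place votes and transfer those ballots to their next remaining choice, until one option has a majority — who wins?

D

Round 1: B 51, D 29, C 19, A 25, F 16, E 32. Eliminate F.
Round 2: B 51, D 45, C 19, A 25, E 32. Eliminate C.
Round 3: B 51, D 45, A 44, E 32. Eliminate E.
Round 4: B 51, D 77, A 44. Eliminate A.
Round 5: B 76, D 96. D has a majority.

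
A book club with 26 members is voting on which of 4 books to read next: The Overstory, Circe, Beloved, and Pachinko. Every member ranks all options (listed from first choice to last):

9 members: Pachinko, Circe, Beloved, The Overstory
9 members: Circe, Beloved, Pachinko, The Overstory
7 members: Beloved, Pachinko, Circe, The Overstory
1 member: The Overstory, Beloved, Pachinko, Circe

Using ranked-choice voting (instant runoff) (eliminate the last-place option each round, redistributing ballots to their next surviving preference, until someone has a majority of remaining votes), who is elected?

Round 1: The Overstory 1, Circe 9, Beloved 7, Pachinko 9. Eliminate The Overstory.
Round 2: Circe 9, Beloved 8, Pachinko 9. Eliminate Beloved.
Round 3: Circe 9, Pachinko 17. Pachinko has a majority.

Pachinko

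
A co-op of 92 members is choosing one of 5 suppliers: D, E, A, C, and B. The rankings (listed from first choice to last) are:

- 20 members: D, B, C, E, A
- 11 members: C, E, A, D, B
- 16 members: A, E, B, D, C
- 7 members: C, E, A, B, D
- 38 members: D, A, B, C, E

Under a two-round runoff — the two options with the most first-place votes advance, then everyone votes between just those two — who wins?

D

Round 1 first-place votes: D 58, E 0, A 16, C 18, B 0.
D and C advance.
Runoff: D is preferred to C by 74 voters; C by 18.
D wins the runoff.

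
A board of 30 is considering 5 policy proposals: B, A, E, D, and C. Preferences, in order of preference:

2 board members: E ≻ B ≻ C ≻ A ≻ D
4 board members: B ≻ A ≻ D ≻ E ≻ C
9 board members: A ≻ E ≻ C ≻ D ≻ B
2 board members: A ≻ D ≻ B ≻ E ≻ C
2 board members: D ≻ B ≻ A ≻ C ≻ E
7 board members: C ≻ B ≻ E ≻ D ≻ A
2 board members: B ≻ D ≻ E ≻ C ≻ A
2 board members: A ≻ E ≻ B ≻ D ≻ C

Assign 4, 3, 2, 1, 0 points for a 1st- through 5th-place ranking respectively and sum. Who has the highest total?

A

B: 2·3 + 4·4 + 9·0 + 2·2 + 2·3 + 7·3 + 2·4 + 2·2 = 65
A: 2·1 + 4·3 + 9·4 + 2·4 + 2·2 + 7·0 + 2·0 + 2·4 = 70
E: 2·4 + 4·1 + 9·3 + 2·1 + 2·0 + 7·2 + 2·2 + 2·3 = 65
D: 2·0 + 4·2 + 9·1 + 2·3 + 2·4 + 7·1 + 2·3 + 2·1 = 46
C: 2·2 + 4·0 + 9·2 + 2·0 + 2·1 + 7·4 + 2·1 + 2·0 = 54
A has the highest Borda score (70).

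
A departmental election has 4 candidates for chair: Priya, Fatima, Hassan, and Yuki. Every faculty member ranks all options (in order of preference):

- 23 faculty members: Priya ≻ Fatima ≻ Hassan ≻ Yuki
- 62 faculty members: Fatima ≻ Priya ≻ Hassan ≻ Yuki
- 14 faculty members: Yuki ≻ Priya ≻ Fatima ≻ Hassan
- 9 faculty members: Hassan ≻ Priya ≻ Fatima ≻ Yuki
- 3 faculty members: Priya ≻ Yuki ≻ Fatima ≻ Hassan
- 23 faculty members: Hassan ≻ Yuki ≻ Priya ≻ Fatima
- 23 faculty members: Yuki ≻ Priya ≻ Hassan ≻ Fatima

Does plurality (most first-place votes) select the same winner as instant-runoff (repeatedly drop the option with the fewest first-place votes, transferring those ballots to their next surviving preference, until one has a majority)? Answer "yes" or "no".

Plurality — first-place votes: Priya 26, Fatima 62, Hassan 32, Yuki 37. Winner: Fatima.
Instant-runoff — R1 Priya 26, Fatima 62, Hassan 32, Yuki 37 (Priya out); R2 Fatima 85, Hassan 32, Yuki 40 (Fatima winner). Winner: Fatima.
The two methods agree.

yes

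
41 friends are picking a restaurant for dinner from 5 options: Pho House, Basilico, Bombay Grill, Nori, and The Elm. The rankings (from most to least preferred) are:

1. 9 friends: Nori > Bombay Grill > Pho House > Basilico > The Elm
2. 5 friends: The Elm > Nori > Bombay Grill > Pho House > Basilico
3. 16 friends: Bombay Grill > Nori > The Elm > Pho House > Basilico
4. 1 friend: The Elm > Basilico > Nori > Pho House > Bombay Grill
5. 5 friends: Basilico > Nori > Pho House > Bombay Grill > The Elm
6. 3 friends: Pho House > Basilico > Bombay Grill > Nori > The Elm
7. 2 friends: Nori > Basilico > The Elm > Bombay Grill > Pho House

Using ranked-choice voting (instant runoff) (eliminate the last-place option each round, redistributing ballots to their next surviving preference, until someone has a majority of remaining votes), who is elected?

Round 1: Pho House 3, Basilico 5, Bombay Grill 16, Nori 11, The Elm 6. Eliminate Pho House.
Round 2: Basilico 8, Bombay Grill 16, Nori 11, The Elm 6. Eliminate The Elm.
Round 3: Basilico 9, Bombay Grill 16, Nori 16. Eliminate Basilico.
Round 4: Bombay Grill 19, Nori 22. Nori has a majority.

Nori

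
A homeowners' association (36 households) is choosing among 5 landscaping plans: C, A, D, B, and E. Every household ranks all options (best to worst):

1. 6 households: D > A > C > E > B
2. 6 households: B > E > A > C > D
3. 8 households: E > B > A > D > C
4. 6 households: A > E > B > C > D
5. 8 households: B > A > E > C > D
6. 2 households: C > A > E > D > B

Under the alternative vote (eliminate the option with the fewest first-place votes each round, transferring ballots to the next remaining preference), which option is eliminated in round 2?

D

Round 1: C 2, A 6, D 6, B 14, E 8. Eliminate C.
Round 2: A 8, D 6, B 14, E 8. Eliminate D.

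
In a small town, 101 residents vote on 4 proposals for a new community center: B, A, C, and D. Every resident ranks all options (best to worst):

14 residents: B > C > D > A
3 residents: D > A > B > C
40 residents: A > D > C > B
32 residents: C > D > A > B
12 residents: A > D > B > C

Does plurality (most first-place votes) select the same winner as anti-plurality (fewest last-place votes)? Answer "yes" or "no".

Plurality — first-place votes: B 14, A 52, C 32, D 3. Winner: A.
Anti-plurality — last-place votes: B 72, A 14, C 15, D 0. Winner: D.
The two methods disagree.

no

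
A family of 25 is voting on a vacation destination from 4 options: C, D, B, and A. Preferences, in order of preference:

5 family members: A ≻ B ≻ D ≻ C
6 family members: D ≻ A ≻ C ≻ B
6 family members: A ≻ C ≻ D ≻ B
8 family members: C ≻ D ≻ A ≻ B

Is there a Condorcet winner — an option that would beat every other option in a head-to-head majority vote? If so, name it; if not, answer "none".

none

Checking pairwise contests:
A beats C 17–8.
C beats D 14–11.
C beats B 20–5.
D beats A 14–11.
Every option loses at least one head-to-head, so there is no Condorcet winner.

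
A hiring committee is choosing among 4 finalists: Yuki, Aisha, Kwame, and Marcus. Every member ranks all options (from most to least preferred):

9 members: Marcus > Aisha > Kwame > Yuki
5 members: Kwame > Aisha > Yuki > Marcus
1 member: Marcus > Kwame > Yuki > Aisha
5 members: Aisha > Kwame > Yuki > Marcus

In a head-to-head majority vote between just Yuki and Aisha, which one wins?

Voters preferring Yuki to Aisha: 1; preferring Aisha to Yuki: 19.
Aisha wins the head-to-head.

Aisha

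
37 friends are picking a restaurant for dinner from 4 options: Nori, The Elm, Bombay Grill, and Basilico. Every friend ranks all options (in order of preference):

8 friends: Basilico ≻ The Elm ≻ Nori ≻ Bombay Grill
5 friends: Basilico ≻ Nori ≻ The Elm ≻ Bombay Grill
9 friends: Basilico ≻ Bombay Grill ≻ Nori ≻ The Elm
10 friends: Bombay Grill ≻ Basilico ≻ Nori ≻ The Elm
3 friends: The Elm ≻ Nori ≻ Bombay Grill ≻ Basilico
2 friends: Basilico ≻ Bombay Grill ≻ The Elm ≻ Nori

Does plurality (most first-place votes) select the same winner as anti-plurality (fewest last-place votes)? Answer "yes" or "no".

Plurality — first-place votes: Nori 0, The Elm 3, Bombay Grill 10, Basilico 24. Winner: Basilico.
Anti-plurality — last-place votes: Nori 2, The Elm 19, Bombay Grill 13, Basilico 3. Winner: Nori.
The two methods disagree.

no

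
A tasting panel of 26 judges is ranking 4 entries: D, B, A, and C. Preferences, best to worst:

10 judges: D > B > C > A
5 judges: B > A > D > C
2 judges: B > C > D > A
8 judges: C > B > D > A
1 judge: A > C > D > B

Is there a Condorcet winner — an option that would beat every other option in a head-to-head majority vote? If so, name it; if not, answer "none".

B vs D: 15–11 for B.
B vs A: 25–1 for B.
B vs C: 17–9 for B.
B beats every other option head-to-head.

B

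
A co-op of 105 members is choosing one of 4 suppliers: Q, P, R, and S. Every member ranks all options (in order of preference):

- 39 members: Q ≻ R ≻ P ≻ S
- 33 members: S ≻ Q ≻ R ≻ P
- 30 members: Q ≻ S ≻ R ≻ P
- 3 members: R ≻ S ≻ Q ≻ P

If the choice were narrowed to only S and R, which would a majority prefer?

Voters preferring S to R: 63; preferring R to S: 42.
S wins the head-to-head.

S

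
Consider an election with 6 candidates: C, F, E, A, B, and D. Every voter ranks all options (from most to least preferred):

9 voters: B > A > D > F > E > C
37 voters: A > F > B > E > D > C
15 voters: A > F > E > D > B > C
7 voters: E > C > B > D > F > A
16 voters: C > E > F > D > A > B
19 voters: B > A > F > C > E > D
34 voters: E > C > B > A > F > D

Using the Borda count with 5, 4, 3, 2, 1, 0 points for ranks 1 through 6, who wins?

A

C: 9·0 + 37·0 + 15·0 + 7·4 + 16·5 + 19·2 + 34·4 = 282
F: 9·2 + 37·4 + 15·4 + 7·1 + 16·3 + 19·3 + 34·1 = 372
E: 9·1 + 37·2 + 15·3 + 7·5 + 16·4 + 19·1 + 34·5 = 416
A: 9·4 + 37·5 + 15·5 + 7·0 + 16·1 + 19·4 + 34·2 = 456
B: 9·5 + 37·3 + 15·1 + 7·3 + 16·0 + 19·5 + 34·3 = 389
D: 9·3 + 37·1 + 15·2 + 7·2 + 16·2 + 19·0 + 34·0 = 140
A has the highest Borda score (456).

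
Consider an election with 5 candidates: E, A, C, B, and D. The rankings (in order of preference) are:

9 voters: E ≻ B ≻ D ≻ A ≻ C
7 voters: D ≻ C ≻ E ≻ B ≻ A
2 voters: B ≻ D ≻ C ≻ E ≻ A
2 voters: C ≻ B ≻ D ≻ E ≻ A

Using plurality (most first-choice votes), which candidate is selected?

E

First-place votes: E 9, A 0, C 2, B 2, D 7.
E has the most first-place votes.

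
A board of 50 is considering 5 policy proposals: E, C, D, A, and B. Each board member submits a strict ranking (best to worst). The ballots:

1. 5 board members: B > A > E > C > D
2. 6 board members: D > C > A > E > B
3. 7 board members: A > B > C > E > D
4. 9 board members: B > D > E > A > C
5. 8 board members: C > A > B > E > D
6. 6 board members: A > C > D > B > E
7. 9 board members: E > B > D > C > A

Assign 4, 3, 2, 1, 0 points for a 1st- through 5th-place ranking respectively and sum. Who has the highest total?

B

E: 5·2 + 6·1 + 7·1 + 9·2 + 8·1 + 6·0 + 9·4 = 85
C: 5·1 + 6·3 + 7·2 + 9·0 + 8·4 + 6·3 + 9·1 = 96
D: 5·0 + 6·4 + 7·0 + 9·3 + 8·0 + 6·2 + 9·2 = 81
A: 5·3 + 6·2 + 7·4 + 9·1 + 8·3 + 6·4 + 9·0 = 112
B: 5·4 + 6·0 + 7·3 + 9·4 + 8·2 + 6·1 + 9·3 = 126
B has the highest Borda score (126).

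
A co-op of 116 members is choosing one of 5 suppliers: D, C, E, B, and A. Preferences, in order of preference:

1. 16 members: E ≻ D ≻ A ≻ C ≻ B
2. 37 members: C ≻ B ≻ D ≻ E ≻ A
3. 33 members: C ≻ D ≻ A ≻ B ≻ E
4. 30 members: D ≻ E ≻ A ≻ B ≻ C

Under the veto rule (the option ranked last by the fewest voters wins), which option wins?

Last-place votes: D 0, C 30, E 33, B 16, A 37.
D is ranked last by the fewest voters, so D wins.

D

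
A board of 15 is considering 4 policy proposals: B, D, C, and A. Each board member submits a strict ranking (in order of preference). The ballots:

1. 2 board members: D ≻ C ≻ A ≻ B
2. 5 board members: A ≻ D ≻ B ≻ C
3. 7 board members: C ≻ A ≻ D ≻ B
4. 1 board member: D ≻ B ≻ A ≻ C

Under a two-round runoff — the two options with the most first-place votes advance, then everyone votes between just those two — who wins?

Round 1 first-place votes: B 0, D 3, C 7, A 5.
C and A advance.
Runoff: C is preferred to A by 9 voters; A by 6.
C wins the runoff.

C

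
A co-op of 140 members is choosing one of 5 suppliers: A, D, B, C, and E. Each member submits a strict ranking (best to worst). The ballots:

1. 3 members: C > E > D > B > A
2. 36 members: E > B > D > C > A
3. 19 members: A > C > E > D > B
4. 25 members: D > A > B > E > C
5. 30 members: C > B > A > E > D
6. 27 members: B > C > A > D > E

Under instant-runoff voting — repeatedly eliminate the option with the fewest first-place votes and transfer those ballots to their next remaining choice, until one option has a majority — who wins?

Round 1: A 19, D 25, B 27, C 33, E 36. Eliminate A.
Round 2: D 25, B 27, C 52, E 36. Eliminate D.
Round 3: B 52, C 52, E 36. Eliminate E.
Round 4: B 88, C 52. B has a majority.

B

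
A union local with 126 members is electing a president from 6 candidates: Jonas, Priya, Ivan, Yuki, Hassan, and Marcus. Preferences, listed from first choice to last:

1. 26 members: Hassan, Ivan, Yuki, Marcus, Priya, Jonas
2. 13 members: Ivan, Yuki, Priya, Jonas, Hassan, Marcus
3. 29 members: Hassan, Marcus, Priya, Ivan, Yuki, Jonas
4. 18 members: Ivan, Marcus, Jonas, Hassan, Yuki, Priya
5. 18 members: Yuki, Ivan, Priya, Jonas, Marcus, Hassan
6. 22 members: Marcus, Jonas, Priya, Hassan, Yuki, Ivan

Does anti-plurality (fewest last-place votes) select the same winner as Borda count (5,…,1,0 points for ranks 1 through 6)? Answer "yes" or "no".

Anti-plurality — last-place votes: Jonas 55, Priya 18, Ivan 22, Yuki 0, Hassan 18, Marcus 13. Winner: Yuki.
Borda — scores: Jonas 204, Priya 272, Ivan 389, Yuki 289, Hassan 368, Marcus 368. Winner: Ivan.
The two methods disagree.

no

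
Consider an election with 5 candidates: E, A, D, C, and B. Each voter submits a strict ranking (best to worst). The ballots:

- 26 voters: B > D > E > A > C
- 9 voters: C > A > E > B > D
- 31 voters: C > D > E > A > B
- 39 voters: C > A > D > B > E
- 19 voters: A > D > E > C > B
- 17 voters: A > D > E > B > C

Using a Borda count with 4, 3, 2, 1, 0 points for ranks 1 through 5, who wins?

E: 26·2 + 9·2 + 31·2 + 39·0 + 19·2 + 17·2 = 204
A: 26·1 + 9·3 + 31·1 + 39·3 + 19·4 + 17·4 = 345
D: 26·3 + 9·0 + 31·3 + 39·2 + 19·3 + 17·3 = 357
C: 26·0 + 9·4 + 31·4 + 39·4 + 19·1 + 17·0 = 335
B: 26·4 + 9·1 + 31·0 + 39·1 + 19·0 + 17·1 = 169
D has the highest Borda score (357).

D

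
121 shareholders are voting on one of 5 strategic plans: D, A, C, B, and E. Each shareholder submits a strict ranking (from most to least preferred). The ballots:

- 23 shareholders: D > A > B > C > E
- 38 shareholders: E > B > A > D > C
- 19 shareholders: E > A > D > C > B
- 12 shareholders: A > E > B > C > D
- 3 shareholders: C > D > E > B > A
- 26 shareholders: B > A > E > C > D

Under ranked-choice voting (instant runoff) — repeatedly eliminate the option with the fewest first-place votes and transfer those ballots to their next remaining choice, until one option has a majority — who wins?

E

Round 1: D 23, A 12, C 3, B 26, E 57. Eliminate C.
Round 2: D 26, A 12, B 26, E 57. Eliminate A.
Round 3: D 26, B 26, E 69. E has a majority.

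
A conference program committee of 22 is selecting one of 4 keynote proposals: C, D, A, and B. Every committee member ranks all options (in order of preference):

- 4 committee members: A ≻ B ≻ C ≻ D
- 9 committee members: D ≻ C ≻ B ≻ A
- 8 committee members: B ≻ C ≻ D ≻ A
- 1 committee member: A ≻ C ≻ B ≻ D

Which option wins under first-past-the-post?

D

First-place votes: C 0, D 9, A 5, B 8.
D has the most first-place votes.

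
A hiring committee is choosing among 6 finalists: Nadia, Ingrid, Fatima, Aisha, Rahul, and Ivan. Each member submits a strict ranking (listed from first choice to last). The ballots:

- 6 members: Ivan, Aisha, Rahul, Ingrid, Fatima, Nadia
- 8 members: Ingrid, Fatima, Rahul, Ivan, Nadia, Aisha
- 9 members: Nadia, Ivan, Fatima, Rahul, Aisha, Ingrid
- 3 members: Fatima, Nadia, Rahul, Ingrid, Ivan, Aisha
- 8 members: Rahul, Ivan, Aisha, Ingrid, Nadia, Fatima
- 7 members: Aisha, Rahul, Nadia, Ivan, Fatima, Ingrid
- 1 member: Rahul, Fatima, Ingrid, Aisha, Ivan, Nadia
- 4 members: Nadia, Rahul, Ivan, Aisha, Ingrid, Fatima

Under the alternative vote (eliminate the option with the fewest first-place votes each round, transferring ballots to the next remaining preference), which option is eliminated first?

Fatima

Round 1: Nadia 13, Ingrid 8, Fatima 3, Aisha 7, Rahul 9, Ivan 6. Eliminate Fatima.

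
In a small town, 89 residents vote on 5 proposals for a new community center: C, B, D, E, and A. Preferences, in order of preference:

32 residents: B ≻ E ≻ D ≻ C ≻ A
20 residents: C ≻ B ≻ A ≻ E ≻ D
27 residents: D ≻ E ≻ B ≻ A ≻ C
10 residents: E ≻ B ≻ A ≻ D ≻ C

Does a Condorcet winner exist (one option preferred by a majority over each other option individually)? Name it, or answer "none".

B vs C: 69–20 for B.
B vs D: 62–27 for B.
B vs E: 52–37 for B.
B vs A: 89–0 for B.
B beats every other option head-to-head.

B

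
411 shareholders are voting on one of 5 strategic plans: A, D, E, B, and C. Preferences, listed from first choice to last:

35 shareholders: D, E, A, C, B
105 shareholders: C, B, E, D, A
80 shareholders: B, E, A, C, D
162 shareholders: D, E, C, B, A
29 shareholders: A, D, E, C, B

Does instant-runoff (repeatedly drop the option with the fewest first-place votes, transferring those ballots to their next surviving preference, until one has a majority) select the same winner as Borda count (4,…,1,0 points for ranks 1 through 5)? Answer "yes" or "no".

no

Instant-runoff — R1 A 29, D 197, E 0, B 80, C 105 (E out); R2 A 29, D 197, B 80, C 105 (A out); R3 D 226, B 80, C 105 (D winner). Winner: D.
Borda — scores: A 346, D 980, E 1099, B 797, C 888. Winner: E.
The two methods disagree.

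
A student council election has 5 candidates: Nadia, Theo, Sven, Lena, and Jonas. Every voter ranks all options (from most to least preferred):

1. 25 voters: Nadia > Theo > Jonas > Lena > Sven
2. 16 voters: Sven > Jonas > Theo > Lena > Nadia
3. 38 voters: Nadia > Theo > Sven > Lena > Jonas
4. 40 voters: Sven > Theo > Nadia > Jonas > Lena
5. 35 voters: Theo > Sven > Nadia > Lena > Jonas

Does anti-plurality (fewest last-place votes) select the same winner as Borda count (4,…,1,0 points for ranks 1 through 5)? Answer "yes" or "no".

Anti-plurality — last-place votes: Nadia 16, Theo 0, Sven 25, Lena 40, Jonas 73. Winner: Theo.
Borda — scores: Nadia 402, Theo 481, Sven 405, Lena 114, Jonas 138. Winner: Theo.
The two methods agree.

yes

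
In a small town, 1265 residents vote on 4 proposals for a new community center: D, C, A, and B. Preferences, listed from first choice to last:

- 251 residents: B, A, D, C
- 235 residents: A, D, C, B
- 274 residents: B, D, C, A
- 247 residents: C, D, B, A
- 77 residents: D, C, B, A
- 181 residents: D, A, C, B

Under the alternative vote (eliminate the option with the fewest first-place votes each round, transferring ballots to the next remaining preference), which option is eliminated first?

A

Round 1: D 258, C 247, A 235, B 525. Eliminate A.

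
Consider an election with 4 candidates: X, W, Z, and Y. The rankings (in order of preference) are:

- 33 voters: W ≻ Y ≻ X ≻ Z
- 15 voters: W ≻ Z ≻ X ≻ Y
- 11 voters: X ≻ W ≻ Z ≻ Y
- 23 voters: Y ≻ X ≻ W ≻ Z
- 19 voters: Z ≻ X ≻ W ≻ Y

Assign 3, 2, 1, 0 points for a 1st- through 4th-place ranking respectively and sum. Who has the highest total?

W

X: 33·1 + 15·1 + 11·3 + 23·2 + 19·2 = 165
W: 33·3 + 15·3 + 11·2 + 23·1 + 19·1 = 208
Z: 33·0 + 15·2 + 11·1 + 23·0 + 19·3 = 98
Y: 33·2 + 15·0 + 11·0 + 23·3 + 19·0 = 135
W has the highest Borda score (208).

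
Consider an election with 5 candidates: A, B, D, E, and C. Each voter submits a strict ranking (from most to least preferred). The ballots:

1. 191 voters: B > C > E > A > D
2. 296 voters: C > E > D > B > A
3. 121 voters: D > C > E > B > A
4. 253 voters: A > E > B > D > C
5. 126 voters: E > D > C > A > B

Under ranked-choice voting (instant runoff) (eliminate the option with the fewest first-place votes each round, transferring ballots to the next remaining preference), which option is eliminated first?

D

Round 1: A 253, B 191, D 121, E 126, C 296. Eliminate D.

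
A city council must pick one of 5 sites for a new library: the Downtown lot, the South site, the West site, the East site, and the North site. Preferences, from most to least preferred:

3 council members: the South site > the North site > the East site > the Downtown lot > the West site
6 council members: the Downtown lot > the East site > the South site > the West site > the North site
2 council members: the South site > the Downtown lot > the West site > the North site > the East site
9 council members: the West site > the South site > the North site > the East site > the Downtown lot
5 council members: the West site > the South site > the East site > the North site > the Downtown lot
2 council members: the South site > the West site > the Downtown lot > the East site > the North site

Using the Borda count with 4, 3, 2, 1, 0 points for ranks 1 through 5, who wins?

the Downtown lot: 3·1 + 6·4 + 2·3 + 9·0 + 5·0 + 2·2 = 37
the South site: 3·4 + 6·2 + 2·4 + 9·3 + 5·3 + 2·4 = 82
the West site: 3·0 + 6·1 + 2·2 + 9·4 + 5·4 + 2·3 = 72
the East site: 3·2 + 6·3 + 2·0 + 9·1 + 5·2 + 2·1 = 45
the North site: 3·3 + 6·0 + 2·1 + 9·2 + 5·1 + 2·0 = 34
the South site has the highest Borda score (82).

the South site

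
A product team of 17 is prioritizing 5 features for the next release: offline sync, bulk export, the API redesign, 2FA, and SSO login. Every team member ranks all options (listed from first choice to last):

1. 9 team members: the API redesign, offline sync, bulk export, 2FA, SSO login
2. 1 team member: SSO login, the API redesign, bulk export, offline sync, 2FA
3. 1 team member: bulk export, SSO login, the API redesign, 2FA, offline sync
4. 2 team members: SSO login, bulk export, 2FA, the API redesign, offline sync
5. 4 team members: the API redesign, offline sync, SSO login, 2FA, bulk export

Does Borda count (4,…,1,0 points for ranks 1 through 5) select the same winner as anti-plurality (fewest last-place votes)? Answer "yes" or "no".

Borda — scores: offline sync 40, bulk export 30, the API redesign 59, 2FA 18, SSO login 23. Winner: the API redesign.
Anti-plurality — last-place votes: offline sync 3, bulk export 4, the API redesign 0, 2FA 1, SSO login 9. Winner: the API redesign.
The two methods agree.

yes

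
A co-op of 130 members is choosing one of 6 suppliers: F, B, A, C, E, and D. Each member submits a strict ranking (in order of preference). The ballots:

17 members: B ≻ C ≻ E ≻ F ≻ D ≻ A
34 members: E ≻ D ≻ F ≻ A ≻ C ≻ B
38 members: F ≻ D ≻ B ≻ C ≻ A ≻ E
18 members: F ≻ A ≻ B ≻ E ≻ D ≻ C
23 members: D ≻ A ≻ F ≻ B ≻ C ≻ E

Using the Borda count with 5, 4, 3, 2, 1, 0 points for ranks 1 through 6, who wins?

F

F: 17·2 + 34·3 + 38·5 + 18·5 + 23·3 = 485
B: 17·5 + 34·0 + 38·3 + 18·3 + 23·2 = 299
A: 17·0 + 34·2 + 38·1 + 18·4 + 23·4 = 270
C: 17·4 + 34·1 + 38·2 + 18·0 + 23·1 = 201
E: 17·3 + 34·5 + 38·0 + 18·2 + 23·0 = 257
D: 17·1 + 34·4 + 38·4 + 18·1 + 23·5 = 438
F has the highest Borda score (485).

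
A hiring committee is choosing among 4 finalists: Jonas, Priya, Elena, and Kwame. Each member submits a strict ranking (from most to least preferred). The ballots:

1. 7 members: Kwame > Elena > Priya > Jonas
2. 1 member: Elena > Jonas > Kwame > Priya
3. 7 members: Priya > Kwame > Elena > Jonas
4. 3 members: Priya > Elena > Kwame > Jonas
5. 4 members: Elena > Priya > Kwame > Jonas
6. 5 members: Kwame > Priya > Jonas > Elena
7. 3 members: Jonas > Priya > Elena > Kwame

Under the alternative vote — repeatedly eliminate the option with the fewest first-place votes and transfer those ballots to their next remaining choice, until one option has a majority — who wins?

Round 1: Jonas 3, Priya 10, Elena 5, Kwame 12. Eliminate Jonas.
Round 2: Priya 13, Elena 5, Kwame 12. Eliminate Elena.
Round 3: Priya 17, Kwame 13. Priya has a majority.

Priya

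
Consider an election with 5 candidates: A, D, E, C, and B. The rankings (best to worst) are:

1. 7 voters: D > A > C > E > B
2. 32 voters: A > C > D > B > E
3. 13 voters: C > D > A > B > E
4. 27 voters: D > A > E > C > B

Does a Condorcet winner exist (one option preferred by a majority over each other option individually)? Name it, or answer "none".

Checking pairwise contests:
D beats A 47–32.
C beats D 45–34.
A beats E 79–0.
A beats C 66–13.
A beats B 79–0.
Every option loses at least one head-to-head, so there is no Condorcet winner.

none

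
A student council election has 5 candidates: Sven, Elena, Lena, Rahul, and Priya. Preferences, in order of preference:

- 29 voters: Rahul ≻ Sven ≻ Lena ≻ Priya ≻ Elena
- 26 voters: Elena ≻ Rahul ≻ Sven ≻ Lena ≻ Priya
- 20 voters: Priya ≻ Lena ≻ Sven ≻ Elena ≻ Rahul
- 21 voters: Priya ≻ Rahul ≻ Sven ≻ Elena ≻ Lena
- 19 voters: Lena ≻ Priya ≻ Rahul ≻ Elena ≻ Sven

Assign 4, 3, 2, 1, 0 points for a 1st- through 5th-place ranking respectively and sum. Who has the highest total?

Rahul

Sven: 29·3 + 26·2 + 20·2 + 21·2 + 19·0 = 221
Elena: 29·0 + 26·4 + 20·1 + 21·1 + 19·1 = 164
Lena: 29·2 + 26·1 + 20·3 + 21·0 + 19·4 = 220
Rahul: 29·4 + 26·3 + 20·0 + 21·3 + 19·2 = 295
Priya: 29·1 + 26·0 + 20·4 + 21·4 + 19·3 = 250
Rahul has the highest Borda score (295).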